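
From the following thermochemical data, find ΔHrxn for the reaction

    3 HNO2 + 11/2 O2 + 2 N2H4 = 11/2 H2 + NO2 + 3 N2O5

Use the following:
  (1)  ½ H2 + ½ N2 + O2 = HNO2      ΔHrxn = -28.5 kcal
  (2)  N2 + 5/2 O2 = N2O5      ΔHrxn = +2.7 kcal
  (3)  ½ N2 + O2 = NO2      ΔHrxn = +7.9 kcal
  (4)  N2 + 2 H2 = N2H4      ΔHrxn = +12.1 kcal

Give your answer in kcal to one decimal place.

(1) reversed and × 3 (HNO2 must end up as a reactant; scale by 3 for the 3 HNO2): (-3)·(-28.5) = +85.5 kcal
(2) × 3 (scale by 3 for the 3 N2O5): (3)·(+2.7) = +8.1 kcal
(3) as written (NO2 already on the product side): +7.9 kcal
(4) reversed and × 2 (reverse to put N2H4 on the reactant side; scale by 2 for the 2 N2H4): (-2)·(+12.1) = -24.2 kcal
ΔHrxn = (-3)·(-28.5) + (3)·(+2.7) + (1)·(+7.9) + (-2)·(+12.1) = 77.3 kcal

ΔHrxn = 77.3 kcal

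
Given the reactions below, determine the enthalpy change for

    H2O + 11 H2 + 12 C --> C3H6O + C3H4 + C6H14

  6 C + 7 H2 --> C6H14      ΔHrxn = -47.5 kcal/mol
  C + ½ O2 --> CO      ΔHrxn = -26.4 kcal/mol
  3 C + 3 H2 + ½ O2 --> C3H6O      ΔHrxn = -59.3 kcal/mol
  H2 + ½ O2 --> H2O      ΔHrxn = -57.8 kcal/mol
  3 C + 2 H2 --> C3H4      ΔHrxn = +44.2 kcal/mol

equation 1 as written (C6H14 already on the product side): -47.5 kcal/mol
equation 2: not needed (CO appears nowhere else).
equation 3 as written (C3H6O already on the product side): -59.3 kcal/mol
equation 4 reversed (reverse to put H2O on the reactant side): +57.8 kcal/mol
equation 5 as written (C3H4 already on the product side): +44.2 kcal/mol
Summing the manipulated equations, ΔHrxn = (-47.5) + (-59.3) + (+57.8) + (+44.2) = -4.8 kcal/mol

ΔHrxn = -4.8 kcal/mol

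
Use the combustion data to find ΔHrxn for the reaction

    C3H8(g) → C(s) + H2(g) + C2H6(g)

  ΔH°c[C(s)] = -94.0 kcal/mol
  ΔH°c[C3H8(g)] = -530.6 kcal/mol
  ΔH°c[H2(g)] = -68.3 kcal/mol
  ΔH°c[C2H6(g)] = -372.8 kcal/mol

Using ΔH = Σ nΔHc°(reactants) − Σ nΔHc°(products):
= [1·(-530.6)] − [1·(-94.0) + 1·(-68.3) + 1·(-372.8)]
= 4.5 kcal/mol

ΔHrxn = 4.5 kcal/mol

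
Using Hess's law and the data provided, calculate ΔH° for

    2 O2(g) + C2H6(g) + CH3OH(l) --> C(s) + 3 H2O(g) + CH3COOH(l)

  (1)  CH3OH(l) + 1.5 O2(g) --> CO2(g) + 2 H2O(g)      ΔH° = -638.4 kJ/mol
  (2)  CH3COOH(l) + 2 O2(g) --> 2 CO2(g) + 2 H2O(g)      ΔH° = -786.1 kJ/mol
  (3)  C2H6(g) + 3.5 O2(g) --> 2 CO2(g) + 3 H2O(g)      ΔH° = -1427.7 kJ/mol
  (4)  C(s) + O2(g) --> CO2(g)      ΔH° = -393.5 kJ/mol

ΔH° = -886.5 kJ/mol

(1) as written (CH3OH(l) already on the reactant side): -638.4 kJ/mol
(2) reversed (reverse to put CH3COOH(l) on the product side): +786.1 kJ/mol
(3) as written (C2H6(g) already on the reactant side): -1427.7 kJ/mol
(4) reversed (reverse to put C(s) on the product side): +393.5 kJ/mol
By Hess's law, ΔH° = (1)·(-638.4) + (-1)·(-786.1) + (1)·(-1427.7) + (-1)·(-393.5) = -886.5 kJ/mol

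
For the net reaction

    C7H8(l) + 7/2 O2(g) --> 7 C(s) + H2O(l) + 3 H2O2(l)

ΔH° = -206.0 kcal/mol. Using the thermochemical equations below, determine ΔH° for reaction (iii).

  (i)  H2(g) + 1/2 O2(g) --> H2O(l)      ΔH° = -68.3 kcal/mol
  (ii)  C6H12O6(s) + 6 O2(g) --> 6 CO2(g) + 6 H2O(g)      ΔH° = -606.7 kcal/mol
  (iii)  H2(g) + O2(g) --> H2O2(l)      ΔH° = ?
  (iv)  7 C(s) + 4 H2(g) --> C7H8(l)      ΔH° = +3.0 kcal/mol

(i) as written: -68.3 kcal/mol
(ii): not needed.
(iii) × 3: contributes 3·x
(iv) reversed: -3.0 kcal/mol
-206.0 = (-68.3) + (-3.0) + 3·x
x = (-206.0 − (-71.3)) / (3) = -44.9 kcal/mol

ΔH° = -44.9 kcal/mol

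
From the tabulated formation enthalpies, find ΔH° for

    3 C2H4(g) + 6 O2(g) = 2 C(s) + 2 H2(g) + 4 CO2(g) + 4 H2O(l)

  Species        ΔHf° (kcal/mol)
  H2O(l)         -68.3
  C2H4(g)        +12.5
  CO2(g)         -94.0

ΔH° = -686.7 kcal/mol

Products: 2·(+0.0) + 2·(+0.0) + 4·(-94.0) + 4·(-68.3) = -649.2
Reactants: 3·(+12.5) + 6·(+0.0) = +37.5
ΔH° = (-649.2) − (+37.5) = -686.7 kcal/mol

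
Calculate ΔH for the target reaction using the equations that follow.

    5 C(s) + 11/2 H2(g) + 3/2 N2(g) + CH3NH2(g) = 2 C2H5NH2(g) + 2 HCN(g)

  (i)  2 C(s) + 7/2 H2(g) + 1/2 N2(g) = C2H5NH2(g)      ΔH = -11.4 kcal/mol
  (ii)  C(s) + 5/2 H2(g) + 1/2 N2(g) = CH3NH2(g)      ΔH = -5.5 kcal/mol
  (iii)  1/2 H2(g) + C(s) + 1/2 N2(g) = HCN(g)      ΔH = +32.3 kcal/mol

(i) × 2 (scale by 2 for the 2 C2H5NH2(g)): (2)·(-11.4) = -22.8 kcal/mol
(ii) reversed (reverse to put CH3NH2(g) on the reactant side): +5.5 kcal/mol
(iii) × 2 (scale by 2 for the 2 HCN(g)): (2)·(+32.3) = +64.6 kcal/mol
ΔH = (-22.8) + (+5.5) + (+64.6) = 47.3 kcal/mol

ΔH = 47.3 kcal/mol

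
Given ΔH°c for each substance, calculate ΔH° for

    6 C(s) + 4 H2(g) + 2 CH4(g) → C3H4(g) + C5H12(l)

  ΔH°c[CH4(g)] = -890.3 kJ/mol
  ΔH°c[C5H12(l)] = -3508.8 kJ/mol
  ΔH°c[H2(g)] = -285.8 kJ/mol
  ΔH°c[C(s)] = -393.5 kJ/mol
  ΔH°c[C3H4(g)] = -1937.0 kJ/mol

ΔH° = 161.0 kJ/mol

Using ΔH = Σ nΔHc°(reactants) − Σ nΔHc°(products):
= [6·(-393.5) + 4·(-285.8) + 2·(-890.3)] − [1·(-1937.0) + 1·(-3508.8)]
= 161.0 kJ/mol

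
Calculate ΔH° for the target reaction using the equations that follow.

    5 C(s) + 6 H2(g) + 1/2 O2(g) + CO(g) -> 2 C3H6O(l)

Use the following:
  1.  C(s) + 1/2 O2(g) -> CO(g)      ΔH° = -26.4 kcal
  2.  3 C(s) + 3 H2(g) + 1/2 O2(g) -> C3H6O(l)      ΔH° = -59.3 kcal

ΔH° = -92.2 kcal

eq. 1 reversed (CO(g) must end up as a reactant): +26.4 kcal
eq. 2 × 2 (×2 to match 2 C3H6O(l) in the target): (2)·(-59.3) = -118.6 kcal
Combining the equations, ΔH° = (+26.4) + (-118.6) = -92.2 kcal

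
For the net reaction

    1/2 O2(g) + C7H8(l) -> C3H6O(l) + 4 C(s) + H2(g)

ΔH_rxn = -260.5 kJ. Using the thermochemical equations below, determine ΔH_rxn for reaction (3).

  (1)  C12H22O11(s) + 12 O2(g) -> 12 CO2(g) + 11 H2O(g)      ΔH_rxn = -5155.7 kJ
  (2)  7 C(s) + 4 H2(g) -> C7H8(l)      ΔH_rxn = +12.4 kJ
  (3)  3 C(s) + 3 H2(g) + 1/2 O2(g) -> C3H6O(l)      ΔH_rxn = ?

ΔH_rxn = -248.1 kJ

(1): not needed.
(2) reversed: -12.4 kJ
(3) as written: contributes x
-260.5 = (-12.4) + x
x = (-260.5 − (-12.4)) / (1) = -248.1 kJ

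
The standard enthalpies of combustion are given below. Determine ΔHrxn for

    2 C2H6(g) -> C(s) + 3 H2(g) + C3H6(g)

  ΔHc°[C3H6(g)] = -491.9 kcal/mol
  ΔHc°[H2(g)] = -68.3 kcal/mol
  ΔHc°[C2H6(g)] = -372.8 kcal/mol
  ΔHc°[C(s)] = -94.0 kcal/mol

ΔHrxn = 45.2 kcal/mol

With combustion enthalpies, reactants minus products:
= [2·(-372.8)] − [1·(-94.0) + 3·(-68.3) + 1·(-491.9)]
= 45.2 kcal/mol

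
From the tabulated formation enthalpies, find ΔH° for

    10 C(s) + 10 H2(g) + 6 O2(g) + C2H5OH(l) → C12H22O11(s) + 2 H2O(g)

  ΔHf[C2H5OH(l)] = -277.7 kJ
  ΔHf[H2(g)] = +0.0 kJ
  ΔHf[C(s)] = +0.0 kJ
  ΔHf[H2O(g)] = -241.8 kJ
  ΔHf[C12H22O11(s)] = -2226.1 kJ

Products: 1·(-2226.1) + 2·(-241.8) = -2709.7
Reactants: 10·(+0.0) + 10·(+0.0) + 6·(+0.0) + 1·(-277.7) = -277.7
ΔH° = (-2709.7) − (-277.7) = -2432.0 kJ

ΔH° = -2432.0 kJ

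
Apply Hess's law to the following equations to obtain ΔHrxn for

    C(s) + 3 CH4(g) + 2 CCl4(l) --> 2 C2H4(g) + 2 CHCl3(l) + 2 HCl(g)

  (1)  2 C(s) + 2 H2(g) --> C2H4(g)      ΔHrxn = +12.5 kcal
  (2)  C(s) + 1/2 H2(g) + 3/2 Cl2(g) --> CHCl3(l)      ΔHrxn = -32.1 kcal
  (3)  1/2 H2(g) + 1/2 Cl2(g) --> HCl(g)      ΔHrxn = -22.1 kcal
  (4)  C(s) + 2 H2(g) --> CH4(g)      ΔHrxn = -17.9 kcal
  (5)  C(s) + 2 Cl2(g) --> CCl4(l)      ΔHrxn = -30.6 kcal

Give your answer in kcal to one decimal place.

(1) × 2: (2)·(+12.5) = +25.0 kcal
(2) × 2: (2)·(-32.1) = -64.2 kcal
(3) × 2: (2)·(-22.1) = -44.2 kcal
(4) reversed and × 3: (-3)·(-17.9) = +53.7 kcal
(5) reversed and × 2: (-2)·(-30.6) = +61.2 kcal
ΔHrxn = (2)·(+12.5) + (2)·(-32.1) + (2)·(-22.1) + (-3)·(-17.9) + (-2)·(-30.6) = 31.5 kcal

ΔHrxn = 31.5 kcal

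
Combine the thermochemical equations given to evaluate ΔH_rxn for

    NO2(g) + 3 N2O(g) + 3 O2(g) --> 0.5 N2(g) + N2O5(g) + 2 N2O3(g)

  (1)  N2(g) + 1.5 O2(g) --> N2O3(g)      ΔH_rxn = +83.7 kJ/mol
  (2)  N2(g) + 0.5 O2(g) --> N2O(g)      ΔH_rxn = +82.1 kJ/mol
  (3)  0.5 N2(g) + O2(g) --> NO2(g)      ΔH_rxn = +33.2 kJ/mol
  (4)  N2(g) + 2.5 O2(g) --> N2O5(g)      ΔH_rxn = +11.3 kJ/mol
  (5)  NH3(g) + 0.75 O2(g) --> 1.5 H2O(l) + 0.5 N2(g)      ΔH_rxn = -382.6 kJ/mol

(1) × 2 (×2 to match 2 N2O3(g) in the target): (2)·(+83.7) = +167.4 kJ/mol
(2) reversed and × 3 (N2O(g) must end up as a reactant; ×3 to match 3 N2O(g) in the target): (-3)·(+82.1) = -246.3 kJ/mol
(3) reversed (reverse to put NO2(g) on the reactant side): -33.2 kJ/mol
(4) as written (N2O5(g) already on the product side): +11.3 kJ/mol
(5): not needed (NH3(g) appears nowhere else).
Since enthalpy is a state function, ΔH_rxn = (+167.4) + (-246.3) + (-33.2) + (+11.3) = -100.8 kJ/mol

ΔH_rxn = -100.8 kJ/mol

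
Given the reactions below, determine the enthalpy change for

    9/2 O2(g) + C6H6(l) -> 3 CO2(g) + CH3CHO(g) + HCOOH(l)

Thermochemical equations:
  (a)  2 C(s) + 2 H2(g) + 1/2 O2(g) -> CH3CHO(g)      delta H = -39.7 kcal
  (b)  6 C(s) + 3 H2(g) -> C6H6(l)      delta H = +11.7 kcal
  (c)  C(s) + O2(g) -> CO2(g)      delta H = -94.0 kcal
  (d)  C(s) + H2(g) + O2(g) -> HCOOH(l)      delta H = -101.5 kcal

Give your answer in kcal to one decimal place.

delta H = -434.9 kcal

(a) as written: -39.7 kcal
(b) reversed: -11.7 kcal
(c) × 3: (3)·(-94.0) = -282.0 kcal
(d) as written: -101.5 kcal
By Hess's law, delta H = (1)·(-39.7) + (-1)·(+11.7) + (3)·(-94.0) + (1)·(-101.5) = -434.9 kcal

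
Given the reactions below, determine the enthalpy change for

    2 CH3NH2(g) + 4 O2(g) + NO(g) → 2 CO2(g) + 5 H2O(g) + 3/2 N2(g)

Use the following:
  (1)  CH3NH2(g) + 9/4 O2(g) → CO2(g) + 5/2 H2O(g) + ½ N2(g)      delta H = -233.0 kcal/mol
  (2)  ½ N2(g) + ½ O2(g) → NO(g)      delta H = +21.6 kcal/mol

(1) × 2 (×2 to match 2 CH3NH2(g) in the target): (2)·(-233.0) = -466.0 kcal/mol
(2) reversed (NO(g) must end up as a reactant): -21.6 kcal/mol
delta H = (-466.0) + (-21.6) = -487.6 kcal/mol

delta H = -487.6 kcal/mol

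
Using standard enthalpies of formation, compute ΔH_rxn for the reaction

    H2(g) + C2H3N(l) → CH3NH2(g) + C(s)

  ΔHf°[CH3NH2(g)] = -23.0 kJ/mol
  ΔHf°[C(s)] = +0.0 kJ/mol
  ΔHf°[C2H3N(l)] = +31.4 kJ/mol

Products: 1·(-23.0) + 1·(+0.0) = -23.0
Reactants: 1·(+0.0) + 1·(+31.4) = +31.4
ΔH_rxn = (-23.0) − (+31.4) = -54.4 kJ/mol

ΔH_rxn = -54.4 kJ/mol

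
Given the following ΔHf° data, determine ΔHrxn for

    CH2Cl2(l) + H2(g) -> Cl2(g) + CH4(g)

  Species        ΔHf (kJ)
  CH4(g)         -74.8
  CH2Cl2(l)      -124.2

ΔHrxn = 49.4 kJ

Products: 1·(+0.0) + 1·(-74.8) = -74.8
Reactants: 1·(-124.2) + 1·(+0.0) = -124.2
ΔHrxn = (-74.8) − (-124.2) = 49.4 kJ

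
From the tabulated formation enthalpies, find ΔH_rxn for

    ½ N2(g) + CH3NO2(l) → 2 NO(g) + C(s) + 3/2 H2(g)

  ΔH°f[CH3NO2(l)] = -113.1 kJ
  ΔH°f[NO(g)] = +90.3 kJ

Products: 2·(+90.3) + 1·(+0.0) + 3/2·(+0.0) = +180.6
Reactants: 1/2·(+0.0) + 1·(-113.1) = -113.1
ΔH_rxn = (+180.6) − (-113.1) = 293.7 kJ

ΔH_rxn = 293.7 kJ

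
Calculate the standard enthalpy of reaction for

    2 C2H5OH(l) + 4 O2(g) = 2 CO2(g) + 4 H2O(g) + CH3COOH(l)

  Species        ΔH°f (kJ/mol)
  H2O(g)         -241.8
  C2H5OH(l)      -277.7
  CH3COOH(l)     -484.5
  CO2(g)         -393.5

ΔHrxn = -1683.3 kJ/mol

Products: 2·(-393.5) + 4·(-241.8) + 1·(-484.5) = -2238.7
Reactants: 2·(-277.7) + 4·(+0.0) = -555.4
ΔHrxn = (-2238.7) − (-555.4) = -1683.3 kJ/mol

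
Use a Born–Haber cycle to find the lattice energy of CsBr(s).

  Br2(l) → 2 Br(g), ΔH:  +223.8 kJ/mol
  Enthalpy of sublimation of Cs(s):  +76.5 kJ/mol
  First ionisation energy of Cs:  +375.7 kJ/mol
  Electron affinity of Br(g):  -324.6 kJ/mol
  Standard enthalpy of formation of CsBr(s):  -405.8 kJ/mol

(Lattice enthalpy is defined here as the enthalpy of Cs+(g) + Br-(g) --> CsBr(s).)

U = -645.3 kJ/mol

ΔHf° = 1·ΔHsub + 1·(ΣIE) + 1/2·D(Br2) + 1·EA + U
-405.8 = 1·(+76.5) + 1·(+375.7) + 1/2·(+223.8) + 1·(-324.6) + U
U = -405.8 − (+239.5) = -645.3 kJ/mol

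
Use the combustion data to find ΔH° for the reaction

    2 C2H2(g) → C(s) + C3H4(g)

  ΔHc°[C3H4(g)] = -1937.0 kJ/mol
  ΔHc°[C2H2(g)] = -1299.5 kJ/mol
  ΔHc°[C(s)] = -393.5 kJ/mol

ΔH° = -268.5 kJ/mol

With combustion enthalpies, reactants minus products:
= [2·(-1299.5)] − [1·(-393.5) + 1·(-1937.0)]
= -268.5 kJ/mol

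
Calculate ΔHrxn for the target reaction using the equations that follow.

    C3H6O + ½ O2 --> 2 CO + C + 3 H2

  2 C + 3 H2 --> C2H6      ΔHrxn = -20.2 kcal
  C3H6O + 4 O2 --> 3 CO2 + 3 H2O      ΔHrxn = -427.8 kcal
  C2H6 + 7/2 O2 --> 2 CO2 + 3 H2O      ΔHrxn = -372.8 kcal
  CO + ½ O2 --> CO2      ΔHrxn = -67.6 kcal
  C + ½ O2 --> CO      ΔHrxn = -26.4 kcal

ΔHrxn = 6.4 kcal

equation 1 reversed: +20.2 kcal
equation 2 as written: -427.8 kcal
equation 3 reversed: +372.8 kcal
equation 4 reversed: +67.6 kcal
equation 5 as written: -26.4 kcal
ΔHrxn = (-1)·(-20.2) + (1)·(-427.8) + (-1)·(-372.8) + (-1)·(-67.6) + (1)·(-26.4) = 6.4 kcal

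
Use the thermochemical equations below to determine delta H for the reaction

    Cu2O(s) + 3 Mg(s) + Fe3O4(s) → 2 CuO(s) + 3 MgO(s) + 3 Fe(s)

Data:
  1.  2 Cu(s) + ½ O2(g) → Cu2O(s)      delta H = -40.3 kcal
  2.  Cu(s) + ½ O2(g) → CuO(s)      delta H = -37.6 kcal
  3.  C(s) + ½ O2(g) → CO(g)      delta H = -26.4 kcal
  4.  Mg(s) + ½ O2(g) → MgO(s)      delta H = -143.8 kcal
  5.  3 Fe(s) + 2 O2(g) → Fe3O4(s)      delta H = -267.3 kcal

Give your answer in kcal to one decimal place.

delta H = -199.0 kcal

eq. 1 reversed (reverse to put Cu2O(s) on the reactant side): +40.3 kcal
eq. 2 × 2 (×2 to match 2 CuO(s) in the target): (2)·(-37.6) = -75.2 kcal
eq. 3: not needed (C(s) appears nowhere else).
eq. 4 × 3 (×3 to match 3 MgO(s) in the target): (3)·(-143.8) = -431.4 kcal
eq. 5 reversed (reverse to put Fe3O4(s) on the reactant side): +267.3 kcal
Combining the equations, delta H = (+40.3) + (-75.2) + (-431.4) + (+267.3) = -199.0 kcal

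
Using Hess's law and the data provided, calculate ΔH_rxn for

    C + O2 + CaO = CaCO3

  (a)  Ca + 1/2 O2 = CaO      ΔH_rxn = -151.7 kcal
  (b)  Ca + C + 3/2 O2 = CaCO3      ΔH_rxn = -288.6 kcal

ΔH_rxn = -136.9 kcal

(a) reversed: +151.7 kcal
(b) as written: -288.6 kcal
By Hess's law, ΔH_rxn = (-1)·(-151.7) + (1)·(-288.6) = -136.9 kcal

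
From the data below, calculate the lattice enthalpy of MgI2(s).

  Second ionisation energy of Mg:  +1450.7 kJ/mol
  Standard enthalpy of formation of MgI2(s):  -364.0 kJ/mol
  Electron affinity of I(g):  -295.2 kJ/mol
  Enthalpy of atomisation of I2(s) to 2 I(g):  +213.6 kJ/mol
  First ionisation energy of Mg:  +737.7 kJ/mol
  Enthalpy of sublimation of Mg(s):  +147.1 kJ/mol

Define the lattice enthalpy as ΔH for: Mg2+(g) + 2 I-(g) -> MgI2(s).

U = -2322.7 kJ/mol

ΔHf° = 1·ΔHsub + 1·(ΣIE) + 1·D(I2) + 2·EA + U
-364.0 = 1·(+147.1) + 1·(+2188.4) + 1·(+213.6) + 2·(-295.2) + U
U = -364.0 − (+1958.7) = -2322.7 kJ/mol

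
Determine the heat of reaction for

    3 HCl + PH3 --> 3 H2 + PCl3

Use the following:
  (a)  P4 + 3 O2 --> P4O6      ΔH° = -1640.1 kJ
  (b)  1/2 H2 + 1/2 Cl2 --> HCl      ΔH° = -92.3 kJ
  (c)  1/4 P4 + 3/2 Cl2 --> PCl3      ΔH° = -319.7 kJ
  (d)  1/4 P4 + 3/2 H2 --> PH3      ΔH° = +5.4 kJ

(a): not needed.
(b) reversed and × 3: (-3)·(-92.3) = +276.9 kJ
(c) as written: -319.7 kJ
(d) reversed: -5.4 kJ
Summing the manipulated equations, ΔH° = (-3)·(-92.3) + (1)·(-319.7) + (-1)·(+5.4) = -48.2 kJ

ΔH° = -48.2 kJ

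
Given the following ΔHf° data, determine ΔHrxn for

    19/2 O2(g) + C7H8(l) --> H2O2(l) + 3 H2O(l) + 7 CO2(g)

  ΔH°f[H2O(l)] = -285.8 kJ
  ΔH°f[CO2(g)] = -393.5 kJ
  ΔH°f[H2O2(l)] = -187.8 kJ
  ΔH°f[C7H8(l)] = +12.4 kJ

ΔHrxn = -3812.1 kJ

Products: 1·(-187.8) + 3·(-285.8) + 7·(-393.5) = -3799.7
Reactants: 19/2·(+0.0) + 1·(+12.4) = +12.4
ΔHrxn = (-3799.7) − (+12.4) = -3812.1 kJ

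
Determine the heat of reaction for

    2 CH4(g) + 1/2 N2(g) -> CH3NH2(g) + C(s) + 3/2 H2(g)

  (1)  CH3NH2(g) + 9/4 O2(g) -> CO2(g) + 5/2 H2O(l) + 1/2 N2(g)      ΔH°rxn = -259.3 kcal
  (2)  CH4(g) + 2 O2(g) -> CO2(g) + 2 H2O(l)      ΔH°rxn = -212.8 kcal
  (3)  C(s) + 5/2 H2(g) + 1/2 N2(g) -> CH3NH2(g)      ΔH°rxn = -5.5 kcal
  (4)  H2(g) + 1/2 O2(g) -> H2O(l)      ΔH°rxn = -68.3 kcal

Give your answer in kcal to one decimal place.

ΔH°rxn = 30.2 kcal

(1) reversed and × 2: (-2)·(-259.3) = +518.6 kcal
(2) × 2: (2)·(-212.8) = -425.6 kcal
(3) reversed: +5.5 kcal
(4) as written: -68.3 kcal
ΔH°rxn = (+518.6) + (-425.6) + (+5.5) + (-68.3) = 30.2 kcal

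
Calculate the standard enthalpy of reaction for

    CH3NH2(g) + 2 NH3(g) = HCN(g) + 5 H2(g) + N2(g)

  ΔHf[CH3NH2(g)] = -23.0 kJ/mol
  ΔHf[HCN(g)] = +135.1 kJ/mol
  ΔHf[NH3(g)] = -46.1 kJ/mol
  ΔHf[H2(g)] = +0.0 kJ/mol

ΔH°rxn = Σ nΔHf°(products) − Σ nΔHf°(reactants).
Products: 1·(+135.1) + 5·(+0.0) + 1·(+0.0) = +135.1
Reactants: 1·(-23.0) + 2·(-46.1) = -115.2
ΔH_rxn = (+135.1) − (-115.2) = 250.3 kJ/mol

ΔH_rxn = 250.3 kJ/mol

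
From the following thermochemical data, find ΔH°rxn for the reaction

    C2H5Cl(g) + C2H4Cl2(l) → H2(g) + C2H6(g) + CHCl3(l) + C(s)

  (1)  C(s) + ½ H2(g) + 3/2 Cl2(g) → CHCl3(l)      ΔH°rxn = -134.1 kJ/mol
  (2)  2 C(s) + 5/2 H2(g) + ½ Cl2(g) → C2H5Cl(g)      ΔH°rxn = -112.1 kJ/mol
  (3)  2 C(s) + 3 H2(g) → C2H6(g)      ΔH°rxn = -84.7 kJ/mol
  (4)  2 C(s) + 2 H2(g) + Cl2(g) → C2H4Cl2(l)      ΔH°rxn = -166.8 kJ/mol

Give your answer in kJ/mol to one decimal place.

ΔH°rxn = 60.1 kJ/mol

(1) as written (CHCl3(l) already on the product side): -134.1 kJ/mol
(2) reversed (reverse to put C2H5Cl(g) on the reactant side): +112.1 kJ/mol
(3) as written (C2H6(g) already on the product side): -84.7 kJ/mol
(4) reversed (reverse to put C2H4Cl2(l) on the reactant side): +166.8 kJ/mol
Combining the equations, ΔH°rxn = (-134.1) + (+112.1) + (-84.7) + (+166.8) = 60.1 kJ/mol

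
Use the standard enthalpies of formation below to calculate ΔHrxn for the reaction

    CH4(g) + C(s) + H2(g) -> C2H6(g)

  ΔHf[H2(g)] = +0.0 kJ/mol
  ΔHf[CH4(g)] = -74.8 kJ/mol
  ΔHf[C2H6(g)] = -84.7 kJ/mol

Products: 1·(-84.7) = -84.7
Reactants: 1·(-74.8) + 1·(+0.0) + 1·(+0.0) = -74.8
ΔHrxn = (-84.7) − (-74.8) = -9.9 kJ/mol

ΔHrxn = -9.9 kJ/mol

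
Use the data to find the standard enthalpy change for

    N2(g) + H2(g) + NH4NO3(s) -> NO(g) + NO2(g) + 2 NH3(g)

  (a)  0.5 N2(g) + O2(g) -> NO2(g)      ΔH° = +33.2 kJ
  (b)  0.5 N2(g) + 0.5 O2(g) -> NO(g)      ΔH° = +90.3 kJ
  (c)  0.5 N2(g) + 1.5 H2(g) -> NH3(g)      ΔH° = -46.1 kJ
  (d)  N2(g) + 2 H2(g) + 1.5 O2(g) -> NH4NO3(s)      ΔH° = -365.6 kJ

ΔH° = 396.9 kJ

(a) as written (NO2(g) already on the product side): +33.2 kJ
(b) as written (NO(g) already on the product side): +90.3 kJ
(c) × 2 (scale by 2 for the 2 NH3(g)): (2)·(-46.1) = -92.2 kJ
(d) reversed (reverse to put NH4NO3(s) on the reactant side): +365.6 kJ
By Hess's law, ΔH° = (+33.2) + (+90.3) + (-92.2) + (+365.6) = 396.9 kJ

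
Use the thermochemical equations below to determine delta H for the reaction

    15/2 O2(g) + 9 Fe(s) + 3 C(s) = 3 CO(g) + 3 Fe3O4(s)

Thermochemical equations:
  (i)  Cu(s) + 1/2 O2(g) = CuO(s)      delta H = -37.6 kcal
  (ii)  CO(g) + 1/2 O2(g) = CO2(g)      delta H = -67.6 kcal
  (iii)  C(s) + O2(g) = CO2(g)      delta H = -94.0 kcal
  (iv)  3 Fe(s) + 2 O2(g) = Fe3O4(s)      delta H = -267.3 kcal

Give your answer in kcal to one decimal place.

(i): not needed (Cu(s) appears nowhere else).
(ii) reversed and × 3 (reverse to put CO(g) on the product side; scale by 3 for the 3 CO(g)): (-3)·(-67.6) = +202.8 kcal
(iii) × 3 (×3 to match 3 C(s) in the target): (3)·(-94.0) = -282.0 kcal
(iv) × 3 (scale by 3 for the 3 Fe3O4(s)): (3)·(-267.3) = -801.9 kcal
delta H = (-3)·(-67.6) + (3)·(-94.0) + (3)·(-267.3) = -881.1 kcal

delta H = -881.1 kcal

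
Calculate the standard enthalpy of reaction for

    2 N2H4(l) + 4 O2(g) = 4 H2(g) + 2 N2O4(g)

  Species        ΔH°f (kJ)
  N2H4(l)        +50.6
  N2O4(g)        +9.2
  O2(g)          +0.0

ΔH°rxn = Σ nΔHf°(products) − Σ nΔHf°(reactants).
Products: 4·(+0.0) + 2·(+9.2) = +18.4
Reactants: 2·(+50.6) + 4·(+0.0) = +101.2
ΔH°rxn = (+18.4) − (+101.2) = -82.8 kJ

ΔH°rxn = -82.8 kJ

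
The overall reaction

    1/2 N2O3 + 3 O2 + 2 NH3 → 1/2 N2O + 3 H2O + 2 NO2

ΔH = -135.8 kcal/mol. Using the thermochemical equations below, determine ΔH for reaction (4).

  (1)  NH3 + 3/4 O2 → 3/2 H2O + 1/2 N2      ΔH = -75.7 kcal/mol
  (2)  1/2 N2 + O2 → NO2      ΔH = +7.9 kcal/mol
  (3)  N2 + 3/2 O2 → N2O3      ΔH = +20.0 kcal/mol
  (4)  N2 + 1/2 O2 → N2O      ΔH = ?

(1) × 2: (2)·(-75.7) = -151.4 kcal/mol
(2) × 2: (2)·(+7.9) = +15.8 kcal/mol
(3) reversed and × 1/2: (-1/2)·(+20.0) = -10.0 kcal/mol
(4) × 1/2: contributes 1/2·x
-135.8 = (-151.4) + (+15.8) + (-10.0) + 1/2·x
x = (-135.8 − (-145.6)) / (1/2) = 19.6 kcal/mol

ΔH = 19.6 kcal/mol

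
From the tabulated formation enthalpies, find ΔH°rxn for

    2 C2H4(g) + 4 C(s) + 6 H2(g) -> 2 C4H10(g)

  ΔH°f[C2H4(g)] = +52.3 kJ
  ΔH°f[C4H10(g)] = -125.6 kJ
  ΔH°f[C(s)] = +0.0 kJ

Products: 2·(-125.6) = -251.2
Reactants: 2·(+52.3) + 4·(+0.0) + 6·(+0.0) = +104.6
ΔH°rxn = (-251.2) − (+104.6) = -355.8 kJ

ΔH°rxn = -355.8 kJ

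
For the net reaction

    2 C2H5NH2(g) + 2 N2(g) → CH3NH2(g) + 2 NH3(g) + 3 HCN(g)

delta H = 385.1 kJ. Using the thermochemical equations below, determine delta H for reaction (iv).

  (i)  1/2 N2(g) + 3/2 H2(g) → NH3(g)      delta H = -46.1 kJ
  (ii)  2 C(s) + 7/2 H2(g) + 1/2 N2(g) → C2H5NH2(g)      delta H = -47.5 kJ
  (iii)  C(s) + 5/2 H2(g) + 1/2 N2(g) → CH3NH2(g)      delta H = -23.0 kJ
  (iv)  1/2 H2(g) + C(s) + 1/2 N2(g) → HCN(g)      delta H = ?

(i) × 2 (scale by 2 for the 2 NH3(g)): (2)·(-46.1) = -92.2 kJ
(ii) reversed and × 2 (reverse to put C2H5NH2(g) on the reactant side; scale by 2 for the 2 C2H5NH2(g)): (-2)·(-47.5) = +95.0 kJ
(iii) as written (CH3NH2(g) already on the product side): -23.0 kJ
(iv) × 3 (scale by 3 for the 3 HCN(g)): contributes 3·x
+385.1 = (-92.2) + (+95.0) + (-23.0) + 3·x
x = (+385.1 − (-20.2)) / (3) = 135.1 kJ

delta H = 135.1 kJ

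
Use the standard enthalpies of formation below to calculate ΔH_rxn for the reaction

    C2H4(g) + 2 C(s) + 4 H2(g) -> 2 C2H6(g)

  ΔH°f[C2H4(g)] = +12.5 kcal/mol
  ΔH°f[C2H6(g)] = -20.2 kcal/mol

Products: 2·(-20.2) = -40.4
Reactants: 1·(+12.5) + 2·(+0.0) + 4·(+0.0) = +12.5
ΔH_rxn = (-40.4) − (+12.5) = -52.9 kcal/mol

ΔH_rxn = -52.9 kcal/mol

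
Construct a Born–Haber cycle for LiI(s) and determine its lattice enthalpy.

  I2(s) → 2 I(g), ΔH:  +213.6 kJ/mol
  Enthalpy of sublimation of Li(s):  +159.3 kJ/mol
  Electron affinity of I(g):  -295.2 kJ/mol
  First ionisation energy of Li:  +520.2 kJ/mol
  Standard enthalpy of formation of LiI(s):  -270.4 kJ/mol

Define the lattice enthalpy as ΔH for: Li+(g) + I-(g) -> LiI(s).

ΔHf° = 1·ΔHsub + 1·(ΣIE) + 1/2·D(I2) + 1·EA + U
-270.4 = 1·(+159.3) + 1·(+520.2) + 1/2·(+213.6) + 1·(-295.2) + U
U = -270.4 − (+491.1) = -761.5 kJ/mol

U = -761.5 kJ/mol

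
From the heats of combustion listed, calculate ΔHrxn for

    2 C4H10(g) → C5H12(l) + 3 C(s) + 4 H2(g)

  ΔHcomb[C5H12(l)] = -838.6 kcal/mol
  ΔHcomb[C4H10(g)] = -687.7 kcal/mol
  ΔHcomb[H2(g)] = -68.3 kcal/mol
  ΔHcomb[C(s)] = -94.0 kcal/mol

ΔHrxn = 18.4 kcal/mol

Using ΔH = Σ nΔHc°(reactants) − Σ nΔHc°(products):
= [2·(-687.7)] − [1·(-838.6) + 3·(-94.0) + 4·(-68.3)]
= 18.4 kcal/mol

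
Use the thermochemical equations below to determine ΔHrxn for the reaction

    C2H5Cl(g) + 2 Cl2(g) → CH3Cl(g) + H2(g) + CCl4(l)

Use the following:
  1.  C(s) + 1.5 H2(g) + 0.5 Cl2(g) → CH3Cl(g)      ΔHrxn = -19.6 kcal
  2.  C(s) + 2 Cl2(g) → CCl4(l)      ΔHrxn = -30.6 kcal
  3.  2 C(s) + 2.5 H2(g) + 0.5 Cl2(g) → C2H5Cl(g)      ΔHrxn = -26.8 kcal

eq. 1 as written: -19.6 kcal
eq. 2 as written: -30.6 kcal
eq. 3 reversed: +26.8 kcal
Combining the equations, ΔHrxn = (1)·(-19.6) + (1)·(-30.6) + (-1)·(-26.8) = -23.4 kcal

ΔHrxn = -23.4 kcal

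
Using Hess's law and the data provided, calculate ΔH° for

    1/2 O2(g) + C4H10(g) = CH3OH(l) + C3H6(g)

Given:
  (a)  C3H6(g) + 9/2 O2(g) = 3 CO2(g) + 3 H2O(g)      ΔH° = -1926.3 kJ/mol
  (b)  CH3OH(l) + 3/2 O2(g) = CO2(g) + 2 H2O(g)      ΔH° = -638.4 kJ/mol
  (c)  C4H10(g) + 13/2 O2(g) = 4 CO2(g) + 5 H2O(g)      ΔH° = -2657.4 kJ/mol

(a) reversed: +1926.3 kJ/mol
(b) reversed: +638.4 kJ/mol
(c) as written: -2657.4 kJ/mol
Summing the manipulated equations, ΔH° = (-1)·(-1926.3) + (-1)·(-638.4) + (1)·(-2657.4) = -92.7 kJ/mol

ΔH° = -92.7 kJ/mol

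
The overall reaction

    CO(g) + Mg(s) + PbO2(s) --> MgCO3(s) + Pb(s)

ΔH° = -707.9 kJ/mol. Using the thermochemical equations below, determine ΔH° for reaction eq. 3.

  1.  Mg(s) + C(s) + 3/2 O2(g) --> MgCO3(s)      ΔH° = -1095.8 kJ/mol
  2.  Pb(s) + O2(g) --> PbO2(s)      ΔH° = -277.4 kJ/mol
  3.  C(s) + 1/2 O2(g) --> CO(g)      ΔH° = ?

ΔH° = -110.5 kJ/mol

eq. 1 as written: -1095.8 kJ/mol
eq. 2 reversed: +277.4 kJ/mol
eq. 3 reversed: contributes −x
-707.9 = (-1095.8) + (+277.4) − x
x = (-707.9 − (-818.4)) / (-1) = -110.5 kJ/mol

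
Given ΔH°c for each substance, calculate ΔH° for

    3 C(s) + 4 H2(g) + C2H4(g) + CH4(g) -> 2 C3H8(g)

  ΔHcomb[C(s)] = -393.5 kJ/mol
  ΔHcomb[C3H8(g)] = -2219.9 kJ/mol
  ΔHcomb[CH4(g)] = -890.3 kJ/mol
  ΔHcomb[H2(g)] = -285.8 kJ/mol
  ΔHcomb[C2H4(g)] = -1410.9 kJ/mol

With combustion enthalpies, reactants minus products:
= [3·(-393.5) + 4·(-285.8) + 1·(-1410.9) + 1·(-890.3)] − [2·(-2219.9)]
= -185.1 kJ/mol

ΔH° = -185.1 kJ/mol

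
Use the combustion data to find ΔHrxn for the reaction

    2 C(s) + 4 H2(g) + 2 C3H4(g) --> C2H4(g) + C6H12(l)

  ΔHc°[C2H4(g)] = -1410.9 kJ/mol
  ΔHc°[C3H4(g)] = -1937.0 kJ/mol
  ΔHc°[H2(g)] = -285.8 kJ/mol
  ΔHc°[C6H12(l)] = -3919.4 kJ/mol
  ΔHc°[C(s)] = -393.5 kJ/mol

With combustion enthalpies, reactants minus products:
= [2·(-393.5) + 4·(-285.8) + 2·(-1937.0)] − [1·(-1410.9) + 1·(-3919.4)]
= -473.9 kJ/mol

ΔHrxn = -473.9 kJ/mol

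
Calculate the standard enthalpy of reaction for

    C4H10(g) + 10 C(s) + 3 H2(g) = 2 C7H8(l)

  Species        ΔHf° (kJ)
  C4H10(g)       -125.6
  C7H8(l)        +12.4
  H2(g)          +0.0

Products: 2·(+12.4) = +24.8
Reactants: 1·(-125.6) + 10·(+0.0) + 3·(+0.0) = -125.6
ΔH° = (+24.8) − (-125.6) = 150.4 kJ

ΔH° = 150.4 kJ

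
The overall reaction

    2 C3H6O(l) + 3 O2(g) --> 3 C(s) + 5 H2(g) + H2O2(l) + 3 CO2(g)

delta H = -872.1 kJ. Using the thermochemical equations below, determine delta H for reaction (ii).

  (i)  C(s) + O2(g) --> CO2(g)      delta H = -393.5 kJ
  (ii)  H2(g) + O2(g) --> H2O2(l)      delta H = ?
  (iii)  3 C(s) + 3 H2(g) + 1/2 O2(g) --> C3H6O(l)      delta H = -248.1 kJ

delta H = -187.8 kJ

(i) × 3 (×3 to match 3 CO2(g) in the target): (3)·(-393.5) = -1180.5 kJ
(ii) as written (H2O2(l) already on the product side): contributes x
(iii) reversed and × 2 (C3H6O(l) must end up as a reactant; scale by 2 for the 2 C3H6O(l)): (-2)·(-248.1) = +496.2 kJ
-872.1 = (-1180.5) + (+496.2) + x
x = (-872.1 − (-684.3)) / (1) = -187.8 kJ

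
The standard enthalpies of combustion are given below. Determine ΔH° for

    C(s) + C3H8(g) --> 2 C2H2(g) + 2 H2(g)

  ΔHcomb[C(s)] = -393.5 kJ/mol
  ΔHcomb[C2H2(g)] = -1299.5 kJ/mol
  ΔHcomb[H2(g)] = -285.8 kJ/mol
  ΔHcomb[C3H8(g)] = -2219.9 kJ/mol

Using ΔH = Σ nΔHc°(reactants) − Σ nΔHc°(products):
= [1·(-393.5) + 1·(-2219.9)] − [2·(-1299.5) + 2·(-285.8)]
= 557.2 kJ/mol

ΔH° = 557.2 kJ/mol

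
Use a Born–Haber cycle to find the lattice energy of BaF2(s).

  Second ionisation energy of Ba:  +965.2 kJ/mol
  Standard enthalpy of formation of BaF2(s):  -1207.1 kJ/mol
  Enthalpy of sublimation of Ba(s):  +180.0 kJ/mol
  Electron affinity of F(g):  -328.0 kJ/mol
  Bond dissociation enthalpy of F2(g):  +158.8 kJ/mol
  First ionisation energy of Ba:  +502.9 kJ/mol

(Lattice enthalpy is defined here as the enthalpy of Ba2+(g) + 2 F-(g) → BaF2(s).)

ΔHf° = 1·ΔHsub + 1·(ΣIE) + 1·D(F2) + 2·EA + U
-1207.1 = 1·(+180.0) + 1·(+1468.1) + 1·(+158.8) + 2·(-328.0) + U
U = -1207.1 − (+1150.9) = -2358.0 kJ/mol

U = -2358.0 kJ/mol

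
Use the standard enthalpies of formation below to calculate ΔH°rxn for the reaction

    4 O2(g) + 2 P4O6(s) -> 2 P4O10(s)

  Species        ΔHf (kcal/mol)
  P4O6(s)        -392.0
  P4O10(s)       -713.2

ΔH°rxn = -642.4 kcal/mol

ΔH°rxn = Σ nΔHf°(products) − Σ nΔHf°(reactants).
Products: 2·(-713.2) = -1426.4
Reactants: 4·(+0.0) + 2·(-392.0) = -784.0
ΔH°rxn = (-1426.4) − (-784.0) = -642.4 kcal/mol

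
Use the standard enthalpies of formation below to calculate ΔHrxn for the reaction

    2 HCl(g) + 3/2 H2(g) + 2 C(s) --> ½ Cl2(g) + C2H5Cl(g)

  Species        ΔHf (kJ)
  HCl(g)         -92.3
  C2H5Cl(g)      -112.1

ΔHrxn = 72.5 kJ

Products: 1/2·(+0.0) + 1·(-112.1) = -112.1
Reactants: 2·(-92.3) + 3/2·(+0.0) + 2·(+0.0) = -184.6
ΔHrxn = (-112.1) − (-184.6) = 72.5 kJ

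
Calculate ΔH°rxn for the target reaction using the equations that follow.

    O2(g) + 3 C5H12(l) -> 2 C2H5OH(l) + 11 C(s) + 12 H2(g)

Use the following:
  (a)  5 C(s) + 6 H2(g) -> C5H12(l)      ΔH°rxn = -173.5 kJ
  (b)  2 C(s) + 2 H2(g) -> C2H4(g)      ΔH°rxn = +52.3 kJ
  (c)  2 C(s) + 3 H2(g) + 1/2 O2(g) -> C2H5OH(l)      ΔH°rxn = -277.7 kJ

(a) reversed and × 3 (C5H12(l) must end up as a reactant; ×3 to match 3 C5H12(l) in the target): (-3)·(-173.5) = +520.5 kJ
(b): not needed (C2H4(g) appears nowhere else).
(c) × 2 (×2 to match 2 C2H5OH(l) in the target): (2)·(-277.7) = -555.4 kJ
By Hess's law, ΔH°rxn = (+520.5) + (-555.4) = -34.9 kJ

ΔH°rxn = -34.9 kJ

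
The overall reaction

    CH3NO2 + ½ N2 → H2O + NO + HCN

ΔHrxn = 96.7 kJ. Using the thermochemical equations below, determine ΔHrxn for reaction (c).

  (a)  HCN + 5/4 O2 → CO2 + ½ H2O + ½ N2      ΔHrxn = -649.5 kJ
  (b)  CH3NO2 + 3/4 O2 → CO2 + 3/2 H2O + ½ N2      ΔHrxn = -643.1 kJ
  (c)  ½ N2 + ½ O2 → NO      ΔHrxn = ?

ΔHrxn = 90.3 kJ

(a) reversed (HCN must end up as a product): +649.5 kJ
(b) as written (CH3NO2 already on the reactant side): -643.1 kJ
(c) as written (NO already on the product side): contributes x
+96.7 = (+649.5) + (-643.1) + x
x = (+96.7 − (+6.4)) / (1) = 90.3 kJ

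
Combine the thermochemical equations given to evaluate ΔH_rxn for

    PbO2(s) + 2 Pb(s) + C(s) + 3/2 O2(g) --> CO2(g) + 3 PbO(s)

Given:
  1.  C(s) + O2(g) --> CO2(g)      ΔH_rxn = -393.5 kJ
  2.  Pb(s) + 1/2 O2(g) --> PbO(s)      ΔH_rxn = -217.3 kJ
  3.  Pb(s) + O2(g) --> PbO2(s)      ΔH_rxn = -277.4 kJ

eq. 1 as written: -393.5 kJ
eq. 2 × 3: (3)·(-217.3) = -651.9 kJ
eq. 3 reversed: +277.4 kJ
ΔH_rxn = (1)·(-393.5) + (3)·(-217.3) + (-1)·(-277.4) = -768.0 kJ

ΔH_rxn = -768.0 kJ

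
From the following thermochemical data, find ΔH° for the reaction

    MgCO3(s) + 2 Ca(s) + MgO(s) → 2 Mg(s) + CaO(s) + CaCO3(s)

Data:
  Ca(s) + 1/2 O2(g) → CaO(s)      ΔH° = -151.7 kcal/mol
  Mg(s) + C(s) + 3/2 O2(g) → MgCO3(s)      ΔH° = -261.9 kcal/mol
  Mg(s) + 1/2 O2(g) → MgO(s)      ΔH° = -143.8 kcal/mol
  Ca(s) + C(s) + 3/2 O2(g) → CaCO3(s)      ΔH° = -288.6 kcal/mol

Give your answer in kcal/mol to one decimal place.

equation 1 as written (CaO(s) already on the product side): -151.7 kcal/mol
equation 2 reversed (MgCO3(s) must end up as a reactant): +261.9 kcal/mol
equation 3 reversed (reverse to put MgO(s) on the reactant side): +143.8 kcal/mol
equation 4 as written (CaCO3(s) already on the product side): -288.6 kcal/mol
Since enthalpy is a state function, ΔH° = (1)·(-151.7) + (-1)·(-261.9) + (-1)·(-143.8) + (1)·(-288.6) = -34.6 kcal/mol

ΔH° = -34.6 kcal/mol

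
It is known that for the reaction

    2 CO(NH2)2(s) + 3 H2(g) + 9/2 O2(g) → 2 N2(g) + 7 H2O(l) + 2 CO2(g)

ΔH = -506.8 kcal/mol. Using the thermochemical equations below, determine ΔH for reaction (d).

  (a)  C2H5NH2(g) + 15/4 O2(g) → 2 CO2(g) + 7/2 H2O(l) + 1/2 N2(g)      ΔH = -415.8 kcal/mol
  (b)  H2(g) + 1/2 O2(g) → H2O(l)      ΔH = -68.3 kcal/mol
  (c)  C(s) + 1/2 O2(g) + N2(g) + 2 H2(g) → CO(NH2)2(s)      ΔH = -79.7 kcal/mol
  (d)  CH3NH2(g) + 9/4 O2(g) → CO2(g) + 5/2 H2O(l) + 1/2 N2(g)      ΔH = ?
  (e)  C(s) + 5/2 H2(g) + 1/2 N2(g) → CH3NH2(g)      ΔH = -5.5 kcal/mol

(a): not needed (C2H5NH2(g) appears nowhere else).
(b) × 2: (2)·(-68.3) = -136.6 kcal/mol
(c) reversed and × 2 (reverse to put CO(NH2)2(s) on the reactant side; ×2 to match 2 CO(NH2)2(s) in the target): (-2)·(-79.7) = +159.4 kcal/mol
(d) × 2: contributes 2·x
(e) × 2: (2)·(-5.5) = -11.0 kcal/mol
-506.8 = (-136.6) + (+159.4) + (-11.0) + 2·x
x = (-506.8 − (+11.8)) / (2) = -259.3 kcal/mol

ΔH = -259.3 kcal/mol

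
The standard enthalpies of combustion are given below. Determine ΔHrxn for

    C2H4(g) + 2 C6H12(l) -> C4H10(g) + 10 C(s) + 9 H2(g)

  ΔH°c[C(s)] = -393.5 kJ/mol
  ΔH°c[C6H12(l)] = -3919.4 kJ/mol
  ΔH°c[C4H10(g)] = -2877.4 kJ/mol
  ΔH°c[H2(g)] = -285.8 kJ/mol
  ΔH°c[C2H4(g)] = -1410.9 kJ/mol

With combustion enthalpies, reactants minus products:
= [1·(-1410.9) + 2·(-3919.4)] − [1·(-2877.4) + 10·(-393.5) + 9·(-285.8)]
= 134.9 kJ/mol

ΔHrxn = 134.9 kJ/mol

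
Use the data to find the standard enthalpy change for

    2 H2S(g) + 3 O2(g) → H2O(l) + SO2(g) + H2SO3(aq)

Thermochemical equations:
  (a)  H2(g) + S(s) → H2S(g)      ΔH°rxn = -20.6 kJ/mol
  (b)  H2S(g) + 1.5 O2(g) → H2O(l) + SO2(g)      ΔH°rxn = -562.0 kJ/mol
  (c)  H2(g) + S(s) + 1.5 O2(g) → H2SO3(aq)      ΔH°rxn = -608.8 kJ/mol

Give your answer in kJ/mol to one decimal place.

ΔH°rxn = -1150.2 kJ/mol

(a) reversed: +20.6 kJ/mol
(b) as written (H2O(l) already on the product side): -562.0 kJ/mol
(c) as written (H2SO3(aq) already on the product side): -608.8 kJ/mol
Combining the equations, ΔH°rxn = (-1)·(-20.6) + (1)·(-562.0) + (1)·(-608.8) = -1150.2 kJ/mol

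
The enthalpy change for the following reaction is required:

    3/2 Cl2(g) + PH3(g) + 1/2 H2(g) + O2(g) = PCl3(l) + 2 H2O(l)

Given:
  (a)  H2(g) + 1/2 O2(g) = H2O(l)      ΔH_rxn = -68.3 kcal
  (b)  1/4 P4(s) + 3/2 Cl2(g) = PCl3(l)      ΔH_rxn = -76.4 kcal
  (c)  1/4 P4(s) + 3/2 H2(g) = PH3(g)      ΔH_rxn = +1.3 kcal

ΔH_rxn = -214.3 kcal

(a) × 2: (2)·(-68.3) = -136.6 kcal
(b) as written: -76.4 kcal
(c) reversed: -1.3 kcal
ΔH_rxn = (-136.6) + (-76.4) + (-1.3) = -214.3 kcal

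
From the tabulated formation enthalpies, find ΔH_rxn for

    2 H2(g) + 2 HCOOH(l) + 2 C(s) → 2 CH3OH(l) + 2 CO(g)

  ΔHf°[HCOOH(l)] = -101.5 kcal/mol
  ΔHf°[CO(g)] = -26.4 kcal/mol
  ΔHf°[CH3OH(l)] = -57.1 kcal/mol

ΔH_rxn = 36.0 kcal/mol

Products: 2·(-57.1) + 2·(-26.4) = -167.0
Reactants: 2·(+0.0) + 2·(-101.5) + 2·(+0.0) = -203.0
ΔH_rxn = (-167.0) − (-203.0) = 36.0 kcal/mol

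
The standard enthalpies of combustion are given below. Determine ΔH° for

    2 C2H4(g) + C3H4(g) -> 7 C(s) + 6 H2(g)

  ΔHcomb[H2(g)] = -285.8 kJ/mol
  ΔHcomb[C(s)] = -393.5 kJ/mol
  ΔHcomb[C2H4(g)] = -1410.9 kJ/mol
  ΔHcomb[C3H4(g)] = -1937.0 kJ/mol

ΔH° = -289.5 kJ/mol

With combustion enthalpies, reactants minus products:
= [2·(-1410.9) + 1·(-1937.0)] − [7·(-393.5) + 6·(-285.8)]
= -289.5 kJ/mol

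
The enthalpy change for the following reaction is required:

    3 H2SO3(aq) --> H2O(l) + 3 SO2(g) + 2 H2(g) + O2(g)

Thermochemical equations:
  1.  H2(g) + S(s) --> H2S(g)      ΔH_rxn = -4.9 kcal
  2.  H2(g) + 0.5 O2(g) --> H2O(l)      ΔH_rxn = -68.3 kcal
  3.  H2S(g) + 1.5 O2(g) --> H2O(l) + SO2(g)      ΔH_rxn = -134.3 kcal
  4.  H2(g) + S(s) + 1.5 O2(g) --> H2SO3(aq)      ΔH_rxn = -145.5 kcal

eq. 1 × 3: (3)·(-4.9) = -14.7 kcal
eq. 2 reversed and × 2: (-2)·(-68.3) = +136.6 kcal
eq. 3 × 3 (×3 to match 3 SO2(g) in the target): (3)·(-134.3) = -402.9 kcal
eq. 4 reversed and × 3 (H2SO3(aq) must end up as a reactant; scale by 3 for the 3 H2SO3(aq)): (-3)·(-145.5) = +436.5 kcal
ΔH_rxn = (-14.7) + (+136.6) + (-402.9) + (+436.5) = 155.5 kcal

ΔH_rxn = 155.5 kcal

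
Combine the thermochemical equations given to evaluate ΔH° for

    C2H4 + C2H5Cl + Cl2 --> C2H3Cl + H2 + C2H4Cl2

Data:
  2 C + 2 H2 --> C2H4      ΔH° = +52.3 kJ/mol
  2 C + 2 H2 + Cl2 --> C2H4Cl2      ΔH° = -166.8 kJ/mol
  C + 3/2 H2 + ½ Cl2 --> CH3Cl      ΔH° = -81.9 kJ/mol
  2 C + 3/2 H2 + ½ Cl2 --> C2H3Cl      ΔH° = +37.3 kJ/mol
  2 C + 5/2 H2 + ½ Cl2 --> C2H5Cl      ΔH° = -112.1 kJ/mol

ΔH° = -69.7 kJ/mol

equation 1 reversed: -52.3 kJ/mol
equation 2 as written: -166.8 kJ/mol
equation 3: not needed.
equation 4 as written: +37.3 kJ/mol
equation 5 reversed: +112.1 kJ/mol
Summing the manipulated equations, ΔH° = (-52.3) + (-166.8) + (+37.3) + (+112.1) = -69.7 kJ/mol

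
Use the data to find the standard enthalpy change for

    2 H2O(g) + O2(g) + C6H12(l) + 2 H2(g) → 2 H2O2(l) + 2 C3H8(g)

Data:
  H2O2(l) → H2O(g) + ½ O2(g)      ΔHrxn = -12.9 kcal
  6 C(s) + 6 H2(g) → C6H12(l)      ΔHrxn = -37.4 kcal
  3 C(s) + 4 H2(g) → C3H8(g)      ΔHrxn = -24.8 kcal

equation 1 reversed and × 2 (reverse to put H2O2(l) on the product side; scale by 2 for the 2 H2O2(l)): (-2)·(-12.9) = +25.8 kcal
equation 2 reversed (reverse to put C6H12(l) on the reactant side): +37.4 kcal
equation 3 × 2 (scale by 2 for the 2 C3H8(g)): (2)·(-24.8) = -49.6 kcal
By Hess's law, ΔHrxn = (+25.8) + (+37.4) + (-49.6) = 13.6 kcal

ΔHrxn = 13.6 kcal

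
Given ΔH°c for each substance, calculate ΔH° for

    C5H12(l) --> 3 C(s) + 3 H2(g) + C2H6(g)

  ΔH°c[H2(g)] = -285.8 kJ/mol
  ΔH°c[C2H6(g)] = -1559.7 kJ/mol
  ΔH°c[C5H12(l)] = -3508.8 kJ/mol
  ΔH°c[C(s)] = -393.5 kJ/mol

ΔH° = 88.8 kJ/mol

With combustion enthalpies, reactants minus products:
= [1·(-3508.8)] − [3·(-393.5) + 3·(-285.8) + 1·(-1559.7)]
= 88.8 kJ/mol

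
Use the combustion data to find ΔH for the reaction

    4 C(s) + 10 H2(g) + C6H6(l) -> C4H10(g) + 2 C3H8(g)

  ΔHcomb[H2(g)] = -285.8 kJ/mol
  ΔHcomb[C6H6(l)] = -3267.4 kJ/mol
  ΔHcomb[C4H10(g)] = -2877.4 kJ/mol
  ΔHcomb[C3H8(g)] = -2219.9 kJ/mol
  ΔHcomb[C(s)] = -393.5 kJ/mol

Using ΔH = Σ nΔHc°(reactants) − Σ nΔHc°(products):
= [4·(-393.5) + 10·(-285.8) + 1·(-3267.4)] − [1·(-2877.4) + 2·(-2219.9)]
= -382.2 kJ/mol

ΔH = -382.2 kJ/mol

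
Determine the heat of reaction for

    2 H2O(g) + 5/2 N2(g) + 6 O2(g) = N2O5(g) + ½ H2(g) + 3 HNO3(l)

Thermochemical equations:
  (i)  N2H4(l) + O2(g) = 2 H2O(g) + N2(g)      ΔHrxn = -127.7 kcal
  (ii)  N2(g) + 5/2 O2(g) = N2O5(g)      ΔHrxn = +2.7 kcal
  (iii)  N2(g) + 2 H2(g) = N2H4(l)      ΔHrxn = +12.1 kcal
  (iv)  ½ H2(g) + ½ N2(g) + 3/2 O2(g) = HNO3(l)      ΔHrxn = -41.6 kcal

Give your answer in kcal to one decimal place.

(i) reversed: +127.7 kcal
(ii) as written: +2.7 kcal
(iii) reversed: -12.1 kcal
(iv) × 3: (3)·(-41.6) = -124.8 kcal
By Hess's law, ΔHrxn = (+127.7) + (+2.7) + (-12.1) + (-124.8) = -6.5 kcal

ΔHrxn = -6.5 kcal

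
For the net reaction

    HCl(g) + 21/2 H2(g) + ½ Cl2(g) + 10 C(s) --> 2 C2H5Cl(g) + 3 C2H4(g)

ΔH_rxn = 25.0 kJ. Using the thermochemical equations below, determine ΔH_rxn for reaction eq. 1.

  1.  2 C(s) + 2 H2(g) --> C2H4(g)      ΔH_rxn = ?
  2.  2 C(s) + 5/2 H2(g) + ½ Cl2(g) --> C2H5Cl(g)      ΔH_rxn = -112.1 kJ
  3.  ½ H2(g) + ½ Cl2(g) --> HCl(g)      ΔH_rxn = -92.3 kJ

ΔH_rxn = 52.3 kJ

eq. 1 × 3 (×3 to match 3 C2H4(g) in the target): contributes 3·x
eq. 2 × 2 (scale by 2 for the 2 C2H5Cl(g)): (2)·(-112.1) = -224.2 kJ
eq. 3 reversed (HCl(g) must end up as a reactant): +92.3 kJ
+25.0 = (-224.2) + (+92.3) + 3·x
x = (+25.0 − (-131.9)) / (3) = 52.3 kJ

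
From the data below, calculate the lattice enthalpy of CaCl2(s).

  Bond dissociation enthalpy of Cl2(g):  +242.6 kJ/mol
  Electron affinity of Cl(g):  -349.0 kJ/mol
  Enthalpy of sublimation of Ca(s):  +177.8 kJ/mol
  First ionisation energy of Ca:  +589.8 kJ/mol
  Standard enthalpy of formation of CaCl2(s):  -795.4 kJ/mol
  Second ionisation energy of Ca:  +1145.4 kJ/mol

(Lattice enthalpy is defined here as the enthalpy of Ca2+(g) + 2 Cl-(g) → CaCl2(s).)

U = -2253.0 kJ/mol

ΔHf° = 1·ΔHsub + 1·(ΣIE) + 1·D(Cl2) + 2·EA + U
-795.4 = 1·(+177.8) + 1·(+1735.2) + 1·(+242.6) + 2·(-349.0) + U
U = -795.4 − (+1457.6) = -2253.0 kJ/mol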